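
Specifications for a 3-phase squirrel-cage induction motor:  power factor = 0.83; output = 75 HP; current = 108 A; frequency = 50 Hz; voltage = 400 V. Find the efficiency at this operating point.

P_out = 75 × 746 = 55950 W
P_in = √3·V_L·I_L·cosφ = 1.732 × 400 × 108 × 0.83 = 62103 W
η = P_out / P_in = 55950 / 62103 = 0.901 = 90.1%

90.1 %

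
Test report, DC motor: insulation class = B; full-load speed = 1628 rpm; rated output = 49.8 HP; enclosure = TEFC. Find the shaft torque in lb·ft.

161 lb·ft

P_out = 49.8 × 746 = 37151 W
ω = 2π × 1628/60 = 170.5 rad/s
τ = P_out/ω = 37151/170.5 = 217.9 N·m
In lb·ft: 217.9/1.356 = 161 lb·ft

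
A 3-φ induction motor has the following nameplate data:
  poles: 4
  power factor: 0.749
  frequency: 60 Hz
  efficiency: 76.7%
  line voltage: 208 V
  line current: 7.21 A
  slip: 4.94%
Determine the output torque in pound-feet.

6.14 lb·ft

P_in = √3·V·I·cosφ = 1.732 × 208 × 7.21 × 0.749 = 1945 W
P_out = η·P_in = 0.767 × 1945 = 1492 W
n_s = 120×60/4 = 1800 rpm; n = 1800×(1−0.0494) = 1711 rpm
ω = 2π×1711/60 = 179.2 rad/s
τ = P_out/ω = 1492/179.2 = 8.326 N·m
In lb·ft: 8.326/1.356 = 6.14 lb·ft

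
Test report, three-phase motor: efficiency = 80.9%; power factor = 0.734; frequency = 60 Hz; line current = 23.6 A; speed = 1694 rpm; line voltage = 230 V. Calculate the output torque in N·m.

P_in = √3·V·I·cosφ = 1.732 × 230 × 23.6 × 0.734 = 6901 W
P_out = η·P_in = 0.809 × 6901 = 5583 W
n = 1694 rpm
ω = 2π×1694/60 = 177.4 rad/s
τ = P_out/ω = 5583/177.4 = 31.5 N·m

31.5 N·m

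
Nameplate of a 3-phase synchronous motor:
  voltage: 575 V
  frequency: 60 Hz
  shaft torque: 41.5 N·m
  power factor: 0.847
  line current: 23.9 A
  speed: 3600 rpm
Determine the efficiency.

ω = 2π × 3600/60 = 377 rad/s; P_out = τω = 41.5 × 377 = 15646 W
P_in = √3·V_L·I_L·cosφ = 1.732 × 575 × 23.9 × 0.847 = 20160 W
η = P_out / P_in = 15646 / 20160 = 0.776 = 77.6%

77.6 %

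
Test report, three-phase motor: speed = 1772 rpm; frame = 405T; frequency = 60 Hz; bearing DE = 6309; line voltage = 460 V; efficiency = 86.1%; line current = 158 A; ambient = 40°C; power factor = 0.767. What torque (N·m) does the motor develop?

P_in = √3·V·I·cosφ = 1.732 × 460 × 158 × 0.767 = 96551 W
P_out = η·P_in = 0.861 × 96551 = 83130 W
n = 1772 rpm
ω = 2π×1772/60 = 185.6 rad/s
τ = P_out/ω = 83130/185.6 = 448 N·m

448 N·m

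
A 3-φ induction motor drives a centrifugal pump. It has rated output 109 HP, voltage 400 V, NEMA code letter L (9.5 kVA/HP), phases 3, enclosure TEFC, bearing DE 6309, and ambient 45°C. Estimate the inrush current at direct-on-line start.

1490 A

S_LR = 9.5 × 109 = 1035.5 kVA
I_LR = S_LR/(√3·V_L) = 1035500/(1.732×400) = 1490 A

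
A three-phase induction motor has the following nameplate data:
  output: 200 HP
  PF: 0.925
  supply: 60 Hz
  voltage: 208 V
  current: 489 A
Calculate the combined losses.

13800 W

P_in = √3·V·I·cosφ = 1.732×208×489×0.925 = 162953 W
P_out = 200×746 = 149200 W
Losses = P_in − P_out = 162953 − 149200 = 13753 W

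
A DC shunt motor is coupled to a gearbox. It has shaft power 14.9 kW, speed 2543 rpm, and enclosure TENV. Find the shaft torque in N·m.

56 N·m

ω = 2π × 2543/60 = 266.3 rad/s
τ = P/ω = 14900/266.3 = 56 N·m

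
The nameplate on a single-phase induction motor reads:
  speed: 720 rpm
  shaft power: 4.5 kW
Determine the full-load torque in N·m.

ω = 2π × 720/60 = 75.4 rad/s
τ = P/ω = 4500/75.4 = 59.7 N·m

59.7 N·m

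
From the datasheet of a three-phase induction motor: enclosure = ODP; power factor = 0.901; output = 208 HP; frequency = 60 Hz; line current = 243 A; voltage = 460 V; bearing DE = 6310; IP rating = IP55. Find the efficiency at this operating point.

P_out = 208 × 746 = 155168 W
P_in = √3·V_L·I_L·cosφ = 1.732 × 460 × 243 × 0.901 = 174436 W
η = P_out / P_in = 155168 / 174436 = 0.890 = 89.0%

89.0 %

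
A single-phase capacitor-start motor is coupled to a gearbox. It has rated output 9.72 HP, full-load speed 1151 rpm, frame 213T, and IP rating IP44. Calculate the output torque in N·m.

P_out = 9.72 × 746 = 7251 W
ω = 2π × 1151/60 = 120.5 rad/s
τ = P_out/ω = 7251/120.5 = 60.2 N·m

60.2 N·m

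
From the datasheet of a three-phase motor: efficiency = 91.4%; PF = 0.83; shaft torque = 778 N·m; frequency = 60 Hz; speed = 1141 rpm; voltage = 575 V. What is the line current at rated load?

123 A

ω = 2π×1141/60 = 119.5 rad/s; P_out = τω = 778 × 119.5 = 92971 W
P_in = P_out / η = 92971 / 0.914 = 101719 W
I_L = P_in / (√3·V_L·cosφ) = 101719 / (1.732 × 575 × 0.83) = 123 A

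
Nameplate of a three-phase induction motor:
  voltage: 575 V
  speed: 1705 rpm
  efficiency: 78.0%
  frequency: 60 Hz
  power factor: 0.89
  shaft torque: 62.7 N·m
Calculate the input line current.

ω = 2π×1705/60 = 178.5 rad/s; P_out = τω = 62.7 × 178.5 = 11192 W
P_in = P_out / η = 11192 / 0.780 = 14349 W
I_L = P_in / (√3·V_L·cosφ) = 14349 / (1.732 × 575 × 0.89) = 16.2 A

16.2 A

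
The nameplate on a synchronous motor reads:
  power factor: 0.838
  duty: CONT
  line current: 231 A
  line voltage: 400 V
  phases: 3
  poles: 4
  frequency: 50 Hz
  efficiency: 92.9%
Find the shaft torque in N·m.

P_in = √3·V·I·cosφ = 1.732 × 400 × 231 × 0.838 = 134111 W
P_out = η·P_in = 0.929 × 134111 = 124589 W
n = n_s = 120×50/4 = 1500 rpm (synchronous)
ω = 2π×1500/60 = 157.1 rad/s
τ = P_out/ω = 124589/157.1 = 793 N·m

793 N·m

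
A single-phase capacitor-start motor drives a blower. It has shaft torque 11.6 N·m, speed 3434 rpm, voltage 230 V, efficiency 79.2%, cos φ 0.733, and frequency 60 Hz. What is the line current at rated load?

31.2 A

ω = 2π×3434/60 = 359.6 rad/s; P_out = τω = 11.6 × 359.6 = 4171 W
P_in = P_out / η = 4171 / 0.792 = 5266 W
I = P_in / (V·cosφ) = 5266 / (230 × 0.733) = 31.2 A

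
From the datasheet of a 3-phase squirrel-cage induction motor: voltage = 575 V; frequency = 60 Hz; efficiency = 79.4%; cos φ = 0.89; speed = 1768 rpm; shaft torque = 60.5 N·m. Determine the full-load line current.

15.9 A

ω = 2π×1768/60 = 185.1 rad/s; P_out = τω = 60.5 × 185.1 = 11199 W
P_in = P_out / η = 11199 / 0.794 = 14105 W
I_L = P_in / (√3·V_L·cosφ) = 14105 / (1.732 × 575 × 0.89) = 15.9 A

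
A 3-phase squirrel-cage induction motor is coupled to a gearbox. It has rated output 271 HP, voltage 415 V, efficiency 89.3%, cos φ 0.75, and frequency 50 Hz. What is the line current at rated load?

P_out = 271 × 746 = 202166 W
P_in = P_out / η = 202166 / 0.893 = 226390 W
I_L = P_in / (√3·V_L·cosφ) = 226390 / (1.732 × 415 × 0.75) = 420 A

420 A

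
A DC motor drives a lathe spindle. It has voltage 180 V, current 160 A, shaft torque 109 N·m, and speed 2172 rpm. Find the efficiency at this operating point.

ω = 2π × 2172/60 = 227.5 rad/s; P_out = τω = 109 × 227.5 = 24798 W
P_in = V·I = 180 × 160 = 28800 W
η = P_out / P_in = 24798 / 28800 = 0.861 = 86.1%

86.1 %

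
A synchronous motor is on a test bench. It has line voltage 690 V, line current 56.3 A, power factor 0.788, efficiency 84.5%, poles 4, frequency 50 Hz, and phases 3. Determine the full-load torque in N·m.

285 N·m

P_in = √3·V·I·cosφ = 1.732 × 690 × 56.3 × 0.788 = 53019 W
P_out = η·P_in = 0.845 × 53019 = 44801 W
n = n_s = 120×50/4 = 1500 rpm (synchronous)
ω = 2π×1500/60 = 157.1 rad/s
τ = P_out/ω = 44801/157.1 = 285 N·m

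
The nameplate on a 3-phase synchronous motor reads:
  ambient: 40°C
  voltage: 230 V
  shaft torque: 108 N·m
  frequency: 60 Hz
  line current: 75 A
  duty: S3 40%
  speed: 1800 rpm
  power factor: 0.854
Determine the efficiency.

ω = 2π × 1800/60 = 188.5 rad/s; P_out = τω = 108 × 188.5 = 20358 W
P_in = √3·V_L·I_L·cosφ = 1.732 × 230 × 75 × 0.854 = 25515 W
η = P_out / P_in = 20358 / 25515 = 0.798 = 79.8%

79.8 %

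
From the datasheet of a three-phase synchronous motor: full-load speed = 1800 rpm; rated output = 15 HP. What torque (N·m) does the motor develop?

P_out = 15 × 746 = 11190 W
ω = 2π × 1800/60 = 188.5 rad/s
τ = P_out/ω = 11190/188.5 = 59.4 N·m

59.4 N·m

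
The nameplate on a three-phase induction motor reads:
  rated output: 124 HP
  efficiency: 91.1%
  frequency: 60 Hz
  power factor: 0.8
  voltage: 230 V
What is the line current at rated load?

P_out = 124 × 746 = 92504 W
P_in = P_out / η = 92504 / 0.911 = 101541 W
I_L = P_in / (√3·V_L·cosφ) = 101541 / (1.732 × 230 × 0.8) = 319 A

319 A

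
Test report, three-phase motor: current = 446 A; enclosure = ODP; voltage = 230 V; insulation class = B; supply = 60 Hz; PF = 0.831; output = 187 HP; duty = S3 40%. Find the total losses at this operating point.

8.14 kW

P_in = √3·V·I·cosφ = 1.732×230×446×0.831 = 147643 W
P_out = 187×746 = 139502 W
Losses = P_in − P_out = 147643 − 139502 = 8141 W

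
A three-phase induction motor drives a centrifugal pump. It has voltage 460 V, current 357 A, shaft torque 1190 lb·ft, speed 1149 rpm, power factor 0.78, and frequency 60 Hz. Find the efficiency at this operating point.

87.5 %

τ = 1190 lb·ft × 1.356 = 1614 N·m
ω = 2π × 1149/60 = 120.3 rad/s; P_out = τω = 1614 × 120.3 = 194164 W
P_in = √3·V_L·I_L·cosφ = 1.732 × 460 × 357 × 0.78 = 221855 W
η = P_out / P_in = 194164 / 221855 = 0.875 = 87.5%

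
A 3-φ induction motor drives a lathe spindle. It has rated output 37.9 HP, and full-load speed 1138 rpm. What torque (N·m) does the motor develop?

237 N·m

P_out = 37.9 × 746 = 28273 W
ω = 2π × 1138/60 = 119.2 rad/s
τ = P_out/ω = 28273/119.2 = 237 N·m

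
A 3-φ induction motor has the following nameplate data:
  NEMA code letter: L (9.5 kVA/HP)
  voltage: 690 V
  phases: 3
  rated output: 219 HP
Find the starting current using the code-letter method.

S_LR = 9.5 × 219 = 2080.5 kVA
I_LR = S_LR/(√3·V_L) = 2080500/(1.732×690) = 1740 A

1740 A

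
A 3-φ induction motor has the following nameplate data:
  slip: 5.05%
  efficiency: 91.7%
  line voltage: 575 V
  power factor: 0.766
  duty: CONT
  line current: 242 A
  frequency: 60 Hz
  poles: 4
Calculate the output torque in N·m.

P_in = √3·V·I·cosφ = 1.732 × 575 × 242 × 0.766 = 184612 W
P_out = η·P_in = 0.917 × 184612 = 169289 W
n_s = 120×60/4 = 1800 rpm; n = 1800×(1−0.0505) = 1709 rpm
ω = 2π×1709/60 = 179 rad/s
τ = P_out/ω = 169289/179 = 946 N·m

946 N·m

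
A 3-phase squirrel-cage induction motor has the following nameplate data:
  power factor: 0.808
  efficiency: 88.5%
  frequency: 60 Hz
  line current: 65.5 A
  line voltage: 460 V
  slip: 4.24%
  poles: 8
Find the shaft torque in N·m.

413 N·m

P_in = √3·V·I·cosφ = 1.732 × 460 × 65.5 × 0.808 = 42166 W
P_out = η·P_in = 0.885 × 42166 = 37317 W
n_s = 120×60/8 = 900 rpm; n = 900×(1−0.0424) = 862 rpm
ω = 2π×862/60 = 90.27 rad/s
τ = P_out/ω = 37317/90.27 = 413 N·m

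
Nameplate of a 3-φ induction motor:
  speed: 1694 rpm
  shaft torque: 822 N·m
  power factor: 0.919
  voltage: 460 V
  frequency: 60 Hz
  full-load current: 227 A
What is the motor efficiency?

ω = 2π × 1694/60 = 177.4 rad/s; P_out = τω = 822 × 177.4 = 145823 W
P_in = √3·V_L·I_L·cosφ = 1.732 × 460 × 227 × 0.919 = 166206 W
η = P_out / P_in = 145823 / 166206 = 0.877 = 87.7%

87.7 %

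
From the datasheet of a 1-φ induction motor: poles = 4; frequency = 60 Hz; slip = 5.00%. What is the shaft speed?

1710 rpm

n_s = 120f/p = 120×60/4 = 1800 rpm
n = n_s(1 − s) = 1800 × (1 − 0.05) = 1710 rpm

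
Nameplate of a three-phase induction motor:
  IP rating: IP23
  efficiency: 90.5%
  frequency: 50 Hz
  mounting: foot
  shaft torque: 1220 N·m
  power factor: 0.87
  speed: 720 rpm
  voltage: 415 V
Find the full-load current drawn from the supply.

163 A

ω = 2π×720/60 = 75.4 rad/s; P_out = τω = 1220 × 75.4 = 91988 W
P_in = P_out / η = 91988 / 0.905 = 101644 W
I_L = P_in / (√3·V_L·cosφ) = 101644 / (1.732 × 415 × 0.87) = 163 A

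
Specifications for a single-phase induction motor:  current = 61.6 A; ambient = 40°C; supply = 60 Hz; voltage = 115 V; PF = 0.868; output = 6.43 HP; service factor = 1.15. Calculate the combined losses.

P_in = V·I·cosφ = 115×61.6×0.868 = 6149 W
P_out = 6.43×746 = 4797 W
Losses = P_in − P_out = 6149 − 4797 = 1352 W

1.35 kW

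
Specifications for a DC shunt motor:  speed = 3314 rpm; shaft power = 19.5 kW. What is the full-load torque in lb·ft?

41.4 lb·ft

ω = 2π × 3314/60 = 347 rad/s
τ = P/ω = 19500/347 = 56.2 N·m
In lb·ft: 56.2/1.356 = 41.4 lb·ft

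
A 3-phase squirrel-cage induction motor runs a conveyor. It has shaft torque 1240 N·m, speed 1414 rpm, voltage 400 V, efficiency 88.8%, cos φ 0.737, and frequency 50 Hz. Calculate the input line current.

405 A

ω = 2π×1414/60 = 148.1 rad/s; P_out = τω = 1240 × 148.1 = 183644 W
P_in = P_out / η = 183644 / 0.888 = 206806 W
I_L = P_in / (√3·V_L·cosφ) = 206806 / (1.732 × 400 × 0.737) = 405 A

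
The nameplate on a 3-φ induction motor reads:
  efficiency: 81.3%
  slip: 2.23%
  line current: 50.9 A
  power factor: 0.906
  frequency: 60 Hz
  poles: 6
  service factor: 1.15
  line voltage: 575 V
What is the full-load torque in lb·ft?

224 lb·ft

P_in = √3·V·I·cosφ = 1.732 × 575 × 50.9 × 0.906 = 45926 W
P_out = η·P_in = 0.813 × 45926 = 37338 W
n_s = 120×60/6 = 1200 rpm; n = 1200×(1−0.0223) = 1173 rpm
ω = 2π×1173/60 = 122.8 rad/s
τ = P_out/ω = 37338/122.8 = 304.1 N·m
In lb·ft: 304.1/1.356 = 224 lb·ft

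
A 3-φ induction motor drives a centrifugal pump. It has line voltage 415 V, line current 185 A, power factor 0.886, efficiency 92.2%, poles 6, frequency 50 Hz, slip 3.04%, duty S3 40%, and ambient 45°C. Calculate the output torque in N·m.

P_in = √3·V·I·cosφ = 1.732 × 415 × 185 × 0.886 = 117815 W
P_out = η·P_in = 0.922 × 117815 = 108625 W
n_s = 120×50/6 = 1000 rpm; n = 1000×(1−0.0304) = 970 rpm
ω = 2π×970/60 = 101.6 rad/s
τ = P_out/ω = 108625/101.6 = 1070 N·m

1070 N·m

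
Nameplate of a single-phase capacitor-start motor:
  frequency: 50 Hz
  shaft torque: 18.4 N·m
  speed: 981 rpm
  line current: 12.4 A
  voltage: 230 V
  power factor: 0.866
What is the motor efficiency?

76.5 %

ω = 2π × 981/60 = 102.7 rad/s; P_out = τω = 18.4 × 102.7 = 1890 W
P_in = V·I·cosφ = 230 × 12.4 × 0.866 = 2470 W
η = P_out / P_in = 1890 / 2470 = 0.765 = 76.5%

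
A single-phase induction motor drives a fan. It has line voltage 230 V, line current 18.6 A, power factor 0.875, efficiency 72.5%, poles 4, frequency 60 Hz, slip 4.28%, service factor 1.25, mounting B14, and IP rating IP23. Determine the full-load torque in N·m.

15 N·m

P_in = V·I·cosφ = 230 × 18.6 × 0.875 = 3743 W
P_out = η·P_in = 0.725 × 3743 = 2714 W
n_s = 120×60/4 = 1800 rpm; n = 1800×(1−0.0428) = 1723 rpm
ω = 2π×1723/60 = 180.4 rad/s
τ = P_out/ω = 2714/180.4 = 15 N·m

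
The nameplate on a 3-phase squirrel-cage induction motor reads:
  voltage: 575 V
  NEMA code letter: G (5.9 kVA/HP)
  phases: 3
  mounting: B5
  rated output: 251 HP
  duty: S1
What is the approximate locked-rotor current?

1490 A

S_LR = 5.9 × 251 = 1480.9 kVA
I_LR = S_LR/(√3·V_L) = 1480900/(1.732×575) = 1490 A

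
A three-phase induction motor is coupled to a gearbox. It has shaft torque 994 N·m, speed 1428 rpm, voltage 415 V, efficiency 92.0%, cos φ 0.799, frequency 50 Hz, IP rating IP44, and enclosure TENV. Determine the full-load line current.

281 A

ω = 2π×1428/60 = 149.5 rad/s; P_out = τω = 994 × 149.5 = 148603 W
P_in = P_out / η = 148603 / 0.920 = 161525 W
I_L = P_in / (√3·V_L·cosφ) = 161525 / (1.732 × 415 × 0.799) = 281 A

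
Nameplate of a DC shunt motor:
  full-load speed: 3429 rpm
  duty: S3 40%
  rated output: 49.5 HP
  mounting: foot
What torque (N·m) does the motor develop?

P_out = 49.5 × 746 = 36927 W
ω = 2π × 3429/60 = 359.1 rad/s
τ = P_out/ω = 36927/359.1 = 103 N·m

103 N·m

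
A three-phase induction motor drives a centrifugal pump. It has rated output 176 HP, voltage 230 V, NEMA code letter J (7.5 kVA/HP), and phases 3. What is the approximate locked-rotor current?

3310 A

S_LR = 7.5 × 176 = 1320 kVA
I_LR = S_LR/(√3·V_L) = 1320000/(1.732×230) = 3310 A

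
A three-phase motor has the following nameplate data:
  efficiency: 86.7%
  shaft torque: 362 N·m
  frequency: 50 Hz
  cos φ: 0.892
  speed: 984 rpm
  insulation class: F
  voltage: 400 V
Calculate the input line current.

ω = 2π×984/60 = 103 rad/s; P_out = τω = 362 × 103 = 37286 W
P_in = P_out / η = 37286 / 0.867 = 43006 W
I_L = P_in / (√3·V_L·cosφ) = 43006 / (1.732 × 400 × 0.892) = 69.6 A

69.6 A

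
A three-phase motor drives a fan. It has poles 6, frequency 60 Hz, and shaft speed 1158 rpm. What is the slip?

3.50 %

n_s = 120f/p = 120×60/6 = 1200 rpm
s = (n_s − n)/n_s = (1200 − 1158)/1200 = 0.0350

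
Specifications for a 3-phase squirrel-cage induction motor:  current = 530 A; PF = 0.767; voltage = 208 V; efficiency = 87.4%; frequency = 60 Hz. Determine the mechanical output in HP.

172 HP

P_in = √3·V·I·cosφ = 1.732 × 208 × 530 × 0.767 = 146448 W
P_out = η·P_in = 0.874 × 146448 = 127996 W
= 127996/746 = 172 HP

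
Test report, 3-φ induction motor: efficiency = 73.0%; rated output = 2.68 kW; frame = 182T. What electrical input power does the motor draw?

P_out = 2680 W
P_in = P_out/η = 2680/0.73 = 3671 W = 3.67 kW

3.67 kW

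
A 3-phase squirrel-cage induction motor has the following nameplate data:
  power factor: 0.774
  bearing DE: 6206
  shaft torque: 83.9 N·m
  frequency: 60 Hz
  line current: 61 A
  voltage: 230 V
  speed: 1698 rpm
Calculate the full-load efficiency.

79.3 %

ω = 2π × 1698/60 = 177.8 rad/s; P_out = τω = 83.9 × 177.8 = 14917 W
P_in = √3·V_L·I_L·cosφ = 1.732 × 230 × 61 × 0.774 = 18808 W
η = P_out / P_in = 14917 / 18808 = 0.793 = 79.3%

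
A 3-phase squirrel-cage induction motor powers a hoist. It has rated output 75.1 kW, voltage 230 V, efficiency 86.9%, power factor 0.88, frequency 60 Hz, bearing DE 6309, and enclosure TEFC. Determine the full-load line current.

247 A

P_out = 75.1 kW = 75100 W
P_in = P_out / η = 75100 / 0.869 = 86421 W
I_L = P_in / (√3·V_L·cosφ) = 86421 / (1.732 × 230 × 0.88) = 247 A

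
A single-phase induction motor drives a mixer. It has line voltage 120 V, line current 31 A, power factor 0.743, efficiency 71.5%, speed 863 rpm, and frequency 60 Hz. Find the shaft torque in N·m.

21.9 N·m

P_in = V·I·cosφ = 120 × 31 × 0.743 = 2764 W
P_out = η·P_in = 0.715 × 2764 = 1976 W
n = 863 rpm
ω = 2π×863/60 = 90.37 rad/s
τ = P_out/ω = 1976/90.37 = 21.9 N·m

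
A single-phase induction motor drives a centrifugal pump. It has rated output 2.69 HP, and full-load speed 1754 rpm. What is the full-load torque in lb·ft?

P_out = 2.69 × 746 = 2007 W
ω = 2π × 1754/60 = 183.7 rad/s
τ = P_out/ω = 2007/183.7 = 10.93 N·m
In lb·ft: 10.93/1.356 = 8.06 lb·ft

8.06 lb·ft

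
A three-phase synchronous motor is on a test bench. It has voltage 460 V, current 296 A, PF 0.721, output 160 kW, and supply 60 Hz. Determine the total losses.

P_in = √3·V·I·cosφ = 1.732×460×296×0.721 = 170033 W
P_out = 160000 W
Losses = P_in − P_out = 170033 − 160000 = 10033 W

10000 W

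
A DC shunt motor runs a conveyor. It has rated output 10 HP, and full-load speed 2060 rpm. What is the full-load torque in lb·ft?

25.5 lb·ft

P_out = 10 × 746 = 7460 W
ω = 2π × 2060/60 = 215.7 rad/s
τ = P_out/ω = 7460/215.7 = 34.59 N·m
In lb·ft: 34.59/1.356 = 25.5 lb·ft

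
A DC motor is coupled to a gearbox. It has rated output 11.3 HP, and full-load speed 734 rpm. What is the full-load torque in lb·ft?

80.9 lb·ft

P_out = 11.3 × 746 = 8430 W
ω = 2π × 734/60 = 76.86 rad/s
τ = P_out/ω = 8430/76.86 = 109.7 N·m
In lb·ft: 109.7/1.356 = 80.9 lb·ft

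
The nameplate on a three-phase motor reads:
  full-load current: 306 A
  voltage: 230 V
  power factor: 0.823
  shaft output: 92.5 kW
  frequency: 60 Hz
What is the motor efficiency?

92.2 %

P_out = 92.5 kW = 92500 W
P_in = √3·V_L·I_L·cosφ = 1.732 × 230 × 306 × 0.823 = 100322 W
η = P_out / P_in = 92500 / 100322 = 0.922 = 92.2%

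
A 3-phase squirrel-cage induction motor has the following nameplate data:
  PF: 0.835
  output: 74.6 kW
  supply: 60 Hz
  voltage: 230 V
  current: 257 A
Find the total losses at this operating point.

P_in = √3·V·I·cosφ = 1.732×230×257×0.835 = 85486 W
P_out = 74600 W
Losses = P_in − P_out = 85486 − 74600 = 10886 W

10900 W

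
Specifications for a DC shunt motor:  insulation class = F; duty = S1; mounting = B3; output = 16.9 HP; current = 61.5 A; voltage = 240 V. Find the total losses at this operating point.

2.15 kW

P_in = V·I = 240×61.5 = 14760 W
P_out = 16.9×746 = 12607 W
Losses = P_in − P_out = 14760 − 12607 = 2153 W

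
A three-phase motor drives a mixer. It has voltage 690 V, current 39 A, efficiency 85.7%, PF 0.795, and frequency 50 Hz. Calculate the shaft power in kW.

31.8 kW

P_in = √3·V·I·cosφ = 1.732 × 690 × 39 × 0.795 = 37053 W
P_out = η·P_in = 0.857 × 37053 = 31754 W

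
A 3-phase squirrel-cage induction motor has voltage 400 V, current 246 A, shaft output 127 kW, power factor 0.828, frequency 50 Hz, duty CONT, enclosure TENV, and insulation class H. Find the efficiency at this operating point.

90.0 %

P_out = 127 kW = 127000 W
P_in = √3·V_L·I_L·cosφ = 1.732 × 400 × 246 × 0.828 = 141115 W
η = P_out / P_in = 127000 / 141115 = 0.900 = 90.0%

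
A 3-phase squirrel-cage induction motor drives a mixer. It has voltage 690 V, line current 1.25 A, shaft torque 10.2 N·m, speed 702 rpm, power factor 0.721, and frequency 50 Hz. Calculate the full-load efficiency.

ω = 2π × 702/60 = 73.51 rad/s; P_out = τω = 10.2 × 73.51 = 750 W
P_in = √3·V_L·I_L·cosφ = 1.732 × 690 × 1.25 × 0.721 = 1077 W
η = P_out / P_in = 750 / 1077 = 0.696 = 69.6%

69.6 %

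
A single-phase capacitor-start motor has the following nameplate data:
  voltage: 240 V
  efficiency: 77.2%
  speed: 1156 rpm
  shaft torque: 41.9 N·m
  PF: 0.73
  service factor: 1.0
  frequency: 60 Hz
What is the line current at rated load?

37.5 A

ω = 2π×1156/60 = 121.1 rad/s; P_out = τω = 41.9 × 121.1 = 5074 W
P_in = P_out / η = 5074 / 0.772 = 6573 W
I = P_in / (V·cosφ) = 6573 / (240 × 0.73) = 37.5 A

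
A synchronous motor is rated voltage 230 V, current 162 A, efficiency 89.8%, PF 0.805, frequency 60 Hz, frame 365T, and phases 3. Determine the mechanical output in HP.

P_in = √3·V·I·cosφ = 1.732 × 230 × 162 × 0.805 = 51950 W
P_out = η·P_in = 0.898 × 51950 = 46651 W
= 46651/746 = 62.5 HP

62.5 HP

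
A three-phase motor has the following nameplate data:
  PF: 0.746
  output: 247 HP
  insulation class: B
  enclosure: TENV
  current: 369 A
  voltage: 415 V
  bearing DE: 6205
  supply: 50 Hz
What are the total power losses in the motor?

P_in = √3·V·I·cosφ = 1.732×415×369×0.746 = 197861 W
P_out = 247×746 = 184262 W
Losses = P_in − P_out = 197861 − 184262 = 13599 W

13600 W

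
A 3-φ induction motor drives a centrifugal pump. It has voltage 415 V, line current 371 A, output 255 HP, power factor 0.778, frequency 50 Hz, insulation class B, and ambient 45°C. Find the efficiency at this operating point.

91.7 %

P_out = 255 × 746 = 190230 W
P_in = √3·V_L·I_L·cosφ = 1.732 × 415 × 371 × 0.778 = 207467 W
η = P_out / P_in = 190230 / 207467 = 0.917 = 91.7%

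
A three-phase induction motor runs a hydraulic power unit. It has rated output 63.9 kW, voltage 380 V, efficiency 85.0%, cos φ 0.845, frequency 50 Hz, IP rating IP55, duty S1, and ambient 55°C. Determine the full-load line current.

135 A

P_out = 63.9 kW = 63900 W
P_in = P_out / η = 63900 / 0.850 = 75176 W
I_L = P_in / (√3·V_L·cosφ) = 75176 / (1.732 × 380 × 0.845) = 135 A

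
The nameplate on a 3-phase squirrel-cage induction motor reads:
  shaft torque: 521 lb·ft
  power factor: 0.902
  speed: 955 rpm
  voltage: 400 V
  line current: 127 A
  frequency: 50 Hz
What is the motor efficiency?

89.0 %

τ = 521 lb·ft × 1.356 = 706.5 N·m
ω = 2π × 955/60 = 100 rad/s; P_out = τω = 706.5 × 100 = 70650 W
P_in = √3·V_L·I_L·cosφ = 1.732 × 400 × 127 × 0.902 = 79363 W
η = P_out / P_in = 70650 / 79363 = 0.890 = 89.0%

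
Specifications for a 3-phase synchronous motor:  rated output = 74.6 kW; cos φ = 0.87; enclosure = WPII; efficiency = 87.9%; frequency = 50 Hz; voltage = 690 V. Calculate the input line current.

81.6 A

P_out = 74.6 kW = 74600 W
P_in = P_out / η = 74600 / 0.879 = 84869 W
I_L = P_in / (√3·V_L·cosφ) = 84869 / (1.732 × 690 × 0.87) = 81.6 A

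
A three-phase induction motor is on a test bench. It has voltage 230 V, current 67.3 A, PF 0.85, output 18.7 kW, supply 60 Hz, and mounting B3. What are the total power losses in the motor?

4.09 kW

P_in = √3·V·I·cosφ = 1.732×230×67.3×0.85 = 22788 W
P_out = 18700 W
Losses = P_in − P_out = 22788 − 18700 = 4088 W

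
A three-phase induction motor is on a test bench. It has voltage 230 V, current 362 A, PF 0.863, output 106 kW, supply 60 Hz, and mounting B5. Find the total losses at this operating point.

18500 W

P_in = √3·V·I·cosφ = 1.732×230×362×0.863 = 124450 W
P_out = 106000 W
Losses = P_in − P_out = 124450 − 106000 = 18450 W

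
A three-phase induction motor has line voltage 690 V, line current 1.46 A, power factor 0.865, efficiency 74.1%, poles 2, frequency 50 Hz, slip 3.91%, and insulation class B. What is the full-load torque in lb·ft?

2.73 lb·ft

P_in = √3·V·I·cosφ = 1.732 × 690 × 1.46 × 0.865 = 1509 W
P_out = η·P_in = 0.741 × 1509 = 1118 W
n_s = 120×50/2 = 3000 rpm; n = 3000×(1−0.0391) = 2883 rpm
ω = 2π×2883/60 = 301.9 rad/s
τ = P_out/ω = 1118/301.9 = 3.703 N·m
In lb·ft: 3.703/1.356 = 2.73 lb·ft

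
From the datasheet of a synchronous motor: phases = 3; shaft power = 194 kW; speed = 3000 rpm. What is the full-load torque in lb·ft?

ω = 2π × 3000/60 = 314.2 rad/s
τ = P/ω = 194000/314.2 = 617.4 N·m
In lb·ft: 617.4/1.356 = 455 lb·ft

455 lb·ft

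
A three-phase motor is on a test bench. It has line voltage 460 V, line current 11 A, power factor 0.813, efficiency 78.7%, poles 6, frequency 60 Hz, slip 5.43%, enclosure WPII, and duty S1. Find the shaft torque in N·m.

P_in = √3·V·I·cosφ = 1.732 × 460 × 11 × 0.813 = 7125 W
P_out = η·P_in = 0.787 × 7125 = 5607 W
n_s = 120×60/6 = 1200 rpm; n = 1200×(1−0.0543) = 1135 rpm
ω = 2π×1135/60 = 118.9 rad/s
τ = P_out/ω = 5607/118.9 = 47.2 N·m

47.2 N·m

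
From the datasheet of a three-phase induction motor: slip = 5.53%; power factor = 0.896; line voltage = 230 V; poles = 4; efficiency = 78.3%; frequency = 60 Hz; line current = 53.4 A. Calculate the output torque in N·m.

83.8 N·m

P_in = √3·V·I·cosφ = 1.732 × 230 × 53.4 × 0.896 = 19060 W
P_out = η·P_in = 0.783 × 19060 = 14924 W
n_s = 120×60/4 = 1800 rpm; n = 1800×(1−0.0553) = 1700 rpm
ω = 2π×1700/60 = 178 rad/s
τ = P_out/ω = 14924/178 = 83.8 N·m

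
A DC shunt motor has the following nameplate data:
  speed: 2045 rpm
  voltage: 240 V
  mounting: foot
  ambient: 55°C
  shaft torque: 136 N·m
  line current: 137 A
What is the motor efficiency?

ω = 2π × 2045/60 = 214.2 rad/s; P_out = τω = 136 × 214.2 = 29131 W
P_in = V·I = 240 × 137 = 32880 W
η = P_out / P_in = 29131 / 32880 = 0.886 = 88.6%

88.6 %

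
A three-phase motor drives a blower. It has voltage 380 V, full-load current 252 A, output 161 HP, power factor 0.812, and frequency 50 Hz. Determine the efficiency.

P_out = 161 × 746 = 120106 W
P_in = √3·V_L·I_L·cosφ = 1.732 × 380 × 252 × 0.812 = 134675 W
η = P_out / P_in = 120106 / 134675 = 0.892 = 89.2%

89.2 %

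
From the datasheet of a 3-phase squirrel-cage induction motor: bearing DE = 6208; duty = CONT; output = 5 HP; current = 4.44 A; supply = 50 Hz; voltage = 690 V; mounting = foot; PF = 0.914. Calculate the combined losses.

1.12 kW

P_in = √3·V·I·cosφ = 1.732×690×4.44×0.914 = 4850 W
P_out = 5×746 = 3730 W
Losses = P_in − P_out = 4850 − 3730 = 1120 W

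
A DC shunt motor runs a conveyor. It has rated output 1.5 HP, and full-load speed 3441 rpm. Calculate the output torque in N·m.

P_out = 1.5 × 746 = 1119 W
ω = 2π × 3441/60 = 360.3 rad/s
τ = P_out/ω = 1119/360.3 = 3.11 N·m

3.11 N·m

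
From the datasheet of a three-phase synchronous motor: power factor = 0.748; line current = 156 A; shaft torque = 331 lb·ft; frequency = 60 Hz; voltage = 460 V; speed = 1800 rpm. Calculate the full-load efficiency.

τ = 331 lb·ft × 1.356 = 448.8 N·m
ω = 2π × 1800/60 = 188.5 rad/s; P_out = τω = 448.8 × 188.5 = 84599 W
P_in = √3·V_L·I_L·cosφ = 1.732 × 460 × 156 × 0.748 = 92968 W
η = P_out / P_in = 84599 / 92968 = 0.910 = 91.0%

91.0 %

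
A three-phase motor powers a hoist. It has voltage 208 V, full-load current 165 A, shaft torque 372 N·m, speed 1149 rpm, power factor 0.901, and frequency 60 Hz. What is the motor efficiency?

ω = 2π × 1149/60 = 120.3 rad/s; P_out = τω = 372 × 120.3 = 44752 W
P_in = √3·V_L·I_L·cosφ = 1.732 × 208 × 165 × 0.901 = 53557 W
η = P_out / P_in = 44752 / 53557 = 0.836 = 83.6%

83.6 %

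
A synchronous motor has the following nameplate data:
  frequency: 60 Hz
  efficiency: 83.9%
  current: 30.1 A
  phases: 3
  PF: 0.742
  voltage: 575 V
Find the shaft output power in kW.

18.7 kW

P_in = √3·V·I·cosφ = 1.732 × 575 × 30.1 × 0.742 = 22243 W
P_out = η·P_in = 0.839 × 22243 = 18662 W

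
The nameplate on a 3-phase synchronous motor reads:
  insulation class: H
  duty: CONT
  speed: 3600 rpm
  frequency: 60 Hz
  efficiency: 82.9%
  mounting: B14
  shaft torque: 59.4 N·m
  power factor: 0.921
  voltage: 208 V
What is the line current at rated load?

81.4 A

ω = 2π×3600/60 = 377 rad/s; P_out = τω = 59.4 × 377 = 22394 W
P_in = P_out / η = 22394 / 0.829 = 27013 W
I_L = P_in / (√3·V_L·cosφ) = 27013 / (1.732 × 208 × 0.921) = 81.4 A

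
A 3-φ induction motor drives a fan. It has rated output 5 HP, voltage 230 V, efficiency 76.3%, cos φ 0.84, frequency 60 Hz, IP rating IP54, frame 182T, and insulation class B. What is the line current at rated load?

P_out = 5 × 746 = 3730 W
P_in = P_out / η = 3730 / 0.763 = 4889 W
I_L = P_in / (√3·V_L·cosφ) = 4889 / (1.732 × 230 × 0.84) = 14.6 A

14.6 A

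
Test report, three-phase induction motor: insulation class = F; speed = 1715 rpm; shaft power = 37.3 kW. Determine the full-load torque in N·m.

208 N·m

ω = 2π × 1715/60 = 179.6 rad/s
τ = P/ω = 37300/179.6 = 208 N·m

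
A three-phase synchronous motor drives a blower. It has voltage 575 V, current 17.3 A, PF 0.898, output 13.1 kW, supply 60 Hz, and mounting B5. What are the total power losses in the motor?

P_in = √3·V·I·cosφ = 1.732×575×17.3×0.898 = 15472 W
P_out = 13100 W
Losses = P_in − P_out = 15472 − 13100 = 2372 W

2.37 kW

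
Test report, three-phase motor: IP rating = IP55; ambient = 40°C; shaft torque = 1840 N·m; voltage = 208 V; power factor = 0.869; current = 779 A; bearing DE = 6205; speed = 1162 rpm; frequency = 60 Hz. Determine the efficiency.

ω = 2π × 1162/60 = 121.7 rad/s; P_out = τω = 1840 × 121.7 = 223928 W
P_in = √3·V_L·I_L·cosφ = 1.732 × 208 × 779 × 0.869 = 243876 W
η = P_out / P_in = 223928 / 243876 = 0.918 = 91.8%

91.8 %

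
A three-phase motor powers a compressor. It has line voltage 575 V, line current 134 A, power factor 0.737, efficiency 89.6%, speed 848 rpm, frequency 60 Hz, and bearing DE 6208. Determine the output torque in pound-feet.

P_in = √3·V·I·cosφ = 1.732 × 575 × 134 × 0.737 = 98353 W
P_out = η·P_in = 0.896 × 98353 = 88124 W
n = 848 rpm
ω = 2π×848/60 = 88.8 rad/s
τ = P_out/ω = 88124/88.8 = 992.4 N·m
In lb·ft: 992.4/1.356 = 732 lb·ft

732 lb·ft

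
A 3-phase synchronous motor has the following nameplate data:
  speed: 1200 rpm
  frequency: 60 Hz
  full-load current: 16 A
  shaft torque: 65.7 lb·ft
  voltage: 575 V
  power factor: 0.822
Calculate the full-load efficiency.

τ = 65.7 lb·ft × 1.356 = 89.09 N·m
ω = 2π × 1200/60 = 125.7 rad/s; P_out = τω = 89.09 × 125.7 = 11199 W
P_in = √3·V_L·I_L·cosφ = 1.732 × 575 × 16 × 0.822 = 13098 W
η = P_out / P_in = 11199 / 13098 = 0.855 = 85.5%

85.5 %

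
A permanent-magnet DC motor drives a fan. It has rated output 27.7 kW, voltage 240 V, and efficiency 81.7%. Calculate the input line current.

P_out = 27.7 kW = 27700 W
P_in = P_out / η = 27700 / 0.817 = 33905 W
I = P_in / V = 33905 / 240 = 141 A

141 A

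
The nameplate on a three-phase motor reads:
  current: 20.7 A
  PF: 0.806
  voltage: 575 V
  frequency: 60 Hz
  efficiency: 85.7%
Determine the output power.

14.2 kW

P_in = √3·V·I·cosφ = 1.732 × 575 × 20.7 × 0.806 = 16616 W
P_out = η·P_in = 0.857 × 16616 = 14240 W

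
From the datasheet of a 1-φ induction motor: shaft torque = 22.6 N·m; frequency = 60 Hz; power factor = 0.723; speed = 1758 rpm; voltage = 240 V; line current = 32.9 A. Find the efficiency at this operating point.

72.9 %

ω = 2π × 1758/60 = 184.1 rad/s; P_out = τω = 22.6 × 184.1 = 4161 W
P_in = V·I·cosφ = 240 × 32.9 × 0.723 = 5709 W
η = P_out / P_in = 4161 / 5709 = 0.729 = 72.9%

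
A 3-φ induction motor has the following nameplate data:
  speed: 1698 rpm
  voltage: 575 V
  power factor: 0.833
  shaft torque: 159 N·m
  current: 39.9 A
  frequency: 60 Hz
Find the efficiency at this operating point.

85.4 %

ω = 2π × 1698/60 = 177.8 rad/s; P_out = τω = 159 × 177.8 = 28270 W
P_in = √3·V_L·I_L·cosφ = 1.732 × 575 × 39.9 × 0.833 = 33100 W
η = P_out / P_in = 28270 / 33100 = 0.854 = 85.4%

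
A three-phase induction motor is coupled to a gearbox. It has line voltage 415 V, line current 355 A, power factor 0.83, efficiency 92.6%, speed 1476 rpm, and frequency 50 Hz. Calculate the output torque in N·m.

P_in = √3·V·I·cosφ = 1.732 × 415 × 355 × 0.83 = 211789 W
P_out = η·P_in = 0.926 × 211789 = 196117 W
n = 1476 rpm
ω = 2π×1476/60 = 154.6 rad/s
τ = P_out/ω = 196117/154.6 = 1270 N·m

1270 N·m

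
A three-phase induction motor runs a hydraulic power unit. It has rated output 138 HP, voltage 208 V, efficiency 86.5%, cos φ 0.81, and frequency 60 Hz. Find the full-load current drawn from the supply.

P_out = 138 × 746 = 102948 W
P_in = P_out / η = 102948 / 0.865 = 119015 W
I_L = P_in / (√3·V_L·cosφ) = 119015 / (1.732 × 208 × 0.81) = 408 A

408 A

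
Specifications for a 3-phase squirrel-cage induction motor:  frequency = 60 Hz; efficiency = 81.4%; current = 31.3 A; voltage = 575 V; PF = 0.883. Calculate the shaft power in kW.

P_in = √3·V·I·cosφ = 1.732 × 575 × 31.3 × 0.883 = 27525 W
P_out = η·P_in = 0.814 × 27525 = 22405 W

22.4 kW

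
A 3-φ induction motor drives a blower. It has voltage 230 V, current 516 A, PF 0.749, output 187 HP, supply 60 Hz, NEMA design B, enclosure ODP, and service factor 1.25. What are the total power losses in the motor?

14500 W

P_in = √3·V·I·cosφ = 1.732×230×516×0.749 = 153960 W
P_out = 187×746 = 139502 W
Losses = P_in − P_out = 153960 − 139502 = 14458 W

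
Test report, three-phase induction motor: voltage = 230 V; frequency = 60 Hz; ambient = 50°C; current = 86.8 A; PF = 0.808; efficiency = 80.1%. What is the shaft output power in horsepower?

P_in = √3·V·I·cosφ = 1.732 × 230 × 86.8 × 0.808 = 27939 W
P_out = η·P_in = 0.801 × 27939 = 22379 W
= 22379/746 = 30 HP

30 HP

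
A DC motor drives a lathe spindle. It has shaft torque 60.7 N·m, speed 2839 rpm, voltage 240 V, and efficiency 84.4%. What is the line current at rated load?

89.1 A

ω = 2π×2839/60 = 297.3 rad/s; P_out = τω = 60.7 × 297.3 = 18046 W
P_in = P_out / η = 18046 / 0.844 = 21382 W
I = P_in / V = 21382 / 240 = 89.1 A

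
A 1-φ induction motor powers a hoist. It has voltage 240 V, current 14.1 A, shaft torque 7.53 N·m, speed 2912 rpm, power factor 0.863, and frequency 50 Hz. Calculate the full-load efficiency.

ω = 2π × 2912/60 = 304.9 rad/s; P_out = τω = 7.53 × 304.9 = 2296 W
P_in = V·I·cosφ = 240 × 14.1 × 0.863 = 2920 W
η = P_out / P_in = 2296 / 2920 = 0.786 = 78.6%

78.6 %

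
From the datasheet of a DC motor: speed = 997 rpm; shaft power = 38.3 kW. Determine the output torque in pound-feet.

271 lb·ft

ω = 2π × 997/60 = 104.4 rad/s
τ = P/ω = 38300/104.4 = 366.9 N·m
In lb·ft: 366.9/1.356 = 271 lb·ft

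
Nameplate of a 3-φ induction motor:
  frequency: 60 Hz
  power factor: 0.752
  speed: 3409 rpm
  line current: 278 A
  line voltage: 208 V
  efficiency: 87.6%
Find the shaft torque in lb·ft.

P_in = √3·V·I·cosφ = 1.732 × 208 × 278 × 0.752 = 75314 W
P_out = η·P_in = 0.876 × 75314 = 65975 W
n = 3409 rpm
ω = 2π×3409/60 = 357 rad/s
τ = P_out/ω = 65975/357 = 184.8 N·m
In lb·ft: 184.8/1.356 = 136 lb·ft

136 lb·ft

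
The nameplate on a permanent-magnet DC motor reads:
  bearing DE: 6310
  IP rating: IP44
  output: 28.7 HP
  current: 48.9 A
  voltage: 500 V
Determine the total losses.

3040 W

P_in = V·I = 500×48.9 = 24450 W
P_out = 28.7×746 = 21410 W
Losses = P_in − P_out = 24450 − 21410 = 3040 W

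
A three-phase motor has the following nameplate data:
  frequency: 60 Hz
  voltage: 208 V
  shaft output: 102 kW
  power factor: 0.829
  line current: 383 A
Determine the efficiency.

P_out = 102 kW = 102000 W
P_in = √3·V_L·I_L·cosφ = 1.732 × 208 × 383 × 0.829 = 114384 W
η = P_out / P_in = 102000 / 114384 = 0.892 = 89.2%

89.2 %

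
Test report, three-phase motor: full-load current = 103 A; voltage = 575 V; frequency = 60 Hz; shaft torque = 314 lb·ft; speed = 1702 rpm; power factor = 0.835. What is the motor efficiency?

τ = 314 lb·ft × 1.356 = 425.8 N·m
ω = 2π × 1702/60 = 178.2 rad/s; P_out = τω = 425.8 × 178.2 = 75878 W
P_in = √3·V_L·I_L·cosφ = 1.732 × 575 × 103 × 0.835 = 85652 W
η = P_out / P_in = 75878 / 85652 = 0.886 = 88.6%

88.6 %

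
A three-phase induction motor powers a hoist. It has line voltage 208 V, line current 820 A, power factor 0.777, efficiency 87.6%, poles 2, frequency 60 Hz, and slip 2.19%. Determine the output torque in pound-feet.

P_in = √3·V·I·cosφ = 1.732 × 208 × 820 × 0.777 = 229534 W
P_out = η·P_in = 0.876 × 229534 = 201072 W
n_s = 120×60/2 = 3600 rpm; n = 3600×(1−0.0219) = 3521 rpm
ω = 2π×3521/60 = 368.7 rad/s
τ = P_out/ω = 201072/368.7 = 545.4 N·m
In lb·ft: 545.4/1.356 = 402 lb·ft

402 lb·ft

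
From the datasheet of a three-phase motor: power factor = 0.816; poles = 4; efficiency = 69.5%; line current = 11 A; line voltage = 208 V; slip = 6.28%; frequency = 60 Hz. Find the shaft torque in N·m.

P_in = √3·V·I·cosφ = 1.732 × 208 × 11 × 0.816 = 3234 W
P_out = η·P_in = 0.695 × 3234 = 2248 W
n_s = 120×60/4 = 1800 rpm; n = 1800×(1−0.0628) = 1687 rpm
ω = 2π×1687/60 = 176.7 rad/s
τ = P_out/ω = 2248/176.7 = 12.7 N·m

12.7 N·m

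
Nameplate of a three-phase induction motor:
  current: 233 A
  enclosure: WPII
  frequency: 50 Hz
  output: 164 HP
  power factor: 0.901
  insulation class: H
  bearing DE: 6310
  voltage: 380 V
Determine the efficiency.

88.5 %

P_out = 164 × 746 = 122344 W
P_in = √3·V_L·I_L·cosφ = 1.732 × 380 × 233 × 0.901 = 138170 W
η = P_out / P_in = 122344 / 138170 = 0.885 = 88.5%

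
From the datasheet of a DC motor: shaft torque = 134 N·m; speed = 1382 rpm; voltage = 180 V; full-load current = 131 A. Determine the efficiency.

ω = 2π × 1382/60 = 144.7 rad/s; P_out = τω = 134 × 144.7 = 19390 W
P_in = V·I = 180 × 131 = 23580 W
η = P_out / P_in = 19390 / 23580 = 0.822 = 82.2%

82.2 %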